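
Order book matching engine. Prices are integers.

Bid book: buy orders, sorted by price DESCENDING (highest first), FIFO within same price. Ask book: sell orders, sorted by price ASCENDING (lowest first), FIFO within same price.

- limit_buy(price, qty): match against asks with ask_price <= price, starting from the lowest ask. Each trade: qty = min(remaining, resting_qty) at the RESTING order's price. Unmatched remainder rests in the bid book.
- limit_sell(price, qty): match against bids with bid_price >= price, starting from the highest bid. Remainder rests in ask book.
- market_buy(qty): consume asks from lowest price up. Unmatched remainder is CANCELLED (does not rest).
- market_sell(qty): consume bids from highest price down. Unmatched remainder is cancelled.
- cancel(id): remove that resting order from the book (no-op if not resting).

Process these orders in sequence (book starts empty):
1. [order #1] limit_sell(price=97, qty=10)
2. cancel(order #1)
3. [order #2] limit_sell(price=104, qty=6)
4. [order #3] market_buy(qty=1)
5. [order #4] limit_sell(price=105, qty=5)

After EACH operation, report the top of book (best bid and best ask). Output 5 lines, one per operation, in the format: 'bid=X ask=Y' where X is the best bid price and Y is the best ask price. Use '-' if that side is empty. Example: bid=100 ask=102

After op 1 [order #1] limit_sell(price=97, qty=10): fills=none; bids=[-] asks=[#1:10@97]
After op 2 cancel(order #1): fills=none; bids=[-] asks=[-]
After op 3 [order #2] limit_sell(price=104, qty=6): fills=none; bids=[-] asks=[#2:6@104]
After op 4 [order #3] market_buy(qty=1): fills=#3x#2:1@104; bids=[-] asks=[#2:5@104]
After op 5 [order #4] limit_sell(price=105, qty=5): fills=none; bids=[-] asks=[#2:5@104 #4:5@105]

Answer: bid=- ask=97
bid=- ask=-
bid=- ask=104
bid=- ask=104
bid=- ask=104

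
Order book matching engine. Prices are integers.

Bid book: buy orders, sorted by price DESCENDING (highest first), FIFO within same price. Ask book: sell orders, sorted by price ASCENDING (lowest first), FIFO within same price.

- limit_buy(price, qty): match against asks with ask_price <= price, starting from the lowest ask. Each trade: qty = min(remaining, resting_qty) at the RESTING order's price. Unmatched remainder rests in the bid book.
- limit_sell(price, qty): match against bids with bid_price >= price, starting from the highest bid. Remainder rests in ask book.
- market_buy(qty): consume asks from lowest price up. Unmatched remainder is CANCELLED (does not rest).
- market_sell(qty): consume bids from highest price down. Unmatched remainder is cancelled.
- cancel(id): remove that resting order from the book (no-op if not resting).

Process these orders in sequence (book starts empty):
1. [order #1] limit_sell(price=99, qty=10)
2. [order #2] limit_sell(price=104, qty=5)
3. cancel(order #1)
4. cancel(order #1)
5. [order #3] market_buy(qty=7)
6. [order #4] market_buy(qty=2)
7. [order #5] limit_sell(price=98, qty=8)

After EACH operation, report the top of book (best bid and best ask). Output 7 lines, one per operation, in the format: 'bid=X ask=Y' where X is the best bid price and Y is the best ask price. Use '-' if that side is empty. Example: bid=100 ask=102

After op 1 [order #1] limit_sell(price=99, qty=10): fills=none; bids=[-] asks=[#1:10@99]
After op 2 [order #2] limit_sell(price=104, qty=5): fills=none; bids=[-] asks=[#1:10@99 #2:5@104]
After op 3 cancel(order #1): fills=none; bids=[-] asks=[#2:5@104]
After op 4 cancel(order #1): fills=none; bids=[-] asks=[#2:5@104]
After op 5 [order #3] market_buy(qty=7): fills=#3x#2:5@104; bids=[-] asks=[-]
After op 6 [order #4] market_buy(qty=2): fills=none; bids=[-] asks=[-]
After op 7 [order #5] limit_sell(price=98, qty=8): fills=none; bids=[-] asks=[#5:8@98]

Answer: bid=- ask=99
bid=- ask=99
bid=- ask=104
bid=- ask=104
bid=- ask=-
bid=- ask=-
bid=- ask=98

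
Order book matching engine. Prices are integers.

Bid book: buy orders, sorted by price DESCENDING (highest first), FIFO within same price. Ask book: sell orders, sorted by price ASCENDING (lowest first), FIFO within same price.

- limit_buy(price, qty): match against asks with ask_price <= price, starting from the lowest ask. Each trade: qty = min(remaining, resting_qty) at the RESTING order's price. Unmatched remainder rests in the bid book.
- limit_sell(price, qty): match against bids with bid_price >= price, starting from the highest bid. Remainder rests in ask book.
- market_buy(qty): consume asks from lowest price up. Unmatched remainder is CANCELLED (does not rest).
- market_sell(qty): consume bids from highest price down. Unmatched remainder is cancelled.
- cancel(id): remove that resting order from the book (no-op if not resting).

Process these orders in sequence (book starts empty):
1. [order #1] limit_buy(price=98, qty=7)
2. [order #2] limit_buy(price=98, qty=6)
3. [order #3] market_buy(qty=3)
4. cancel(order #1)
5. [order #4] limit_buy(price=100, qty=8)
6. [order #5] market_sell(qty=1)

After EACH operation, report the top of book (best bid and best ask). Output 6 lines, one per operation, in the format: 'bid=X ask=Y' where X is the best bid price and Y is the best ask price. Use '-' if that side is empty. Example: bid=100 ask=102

Answer: bid=98 ask=-
bid=98 ask=-
bid=98 ask=-
bid=98 ask=-
bid=100 ask=-
bid=100 ask=-

Derivation:
After op 1 [order #1] limit_buy(price=98, qty=7): fills=none; bids=[#1:7@98] asks=[-]
After op 2 [order #2] limit_buy(price=98, qty=6): fills=none; bids=[#1:7@98 #2:6@98] asks=[-]
After op 3 [order #3] market_buy(qty=3): fills=none; bids=[#1:7@98 #2:6@98] asks=[-]
After op 4 cancel(order #1): fills=none; bids=[#2:6@98] asks=[-]
After op 5 [order #4] limit_buy(price=100, qty=8): fills=none; bids=[#4:8@100 #2:6@98] asks=[-]
After op 6 [order #5] market_sell(qty=1): fills=#4x#5:1@100; bids=[#4:7@100 #2:6@98] asks=[-]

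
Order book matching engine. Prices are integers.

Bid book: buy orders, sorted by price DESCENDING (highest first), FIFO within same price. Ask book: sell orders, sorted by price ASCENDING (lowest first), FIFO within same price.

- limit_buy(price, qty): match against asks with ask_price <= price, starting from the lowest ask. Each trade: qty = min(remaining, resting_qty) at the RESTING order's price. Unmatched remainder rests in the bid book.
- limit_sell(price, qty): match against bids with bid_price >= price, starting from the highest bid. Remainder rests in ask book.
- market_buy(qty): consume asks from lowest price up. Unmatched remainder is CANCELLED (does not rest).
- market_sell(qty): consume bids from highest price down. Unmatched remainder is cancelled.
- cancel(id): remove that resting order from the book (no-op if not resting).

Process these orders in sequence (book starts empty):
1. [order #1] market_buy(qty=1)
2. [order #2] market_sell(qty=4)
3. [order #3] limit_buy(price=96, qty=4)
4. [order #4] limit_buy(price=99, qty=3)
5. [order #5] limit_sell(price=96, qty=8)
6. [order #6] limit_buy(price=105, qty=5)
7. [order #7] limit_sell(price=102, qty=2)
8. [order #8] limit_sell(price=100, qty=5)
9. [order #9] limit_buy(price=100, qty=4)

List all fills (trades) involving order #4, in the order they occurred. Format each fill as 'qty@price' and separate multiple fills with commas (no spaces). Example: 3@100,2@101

After op 1 [order #1] market_buy(qty=1): fills=none; bids=[-] asks=[-]
After op 2 [order #2] market_sell(qty=4): fills=none; bids=[-] asks=[-]
After op 3 [order #3] limit_buy(price=96, qty=4): fills=none; bids=[#3:4@96] asks=[-]
After op 4 [order #4] limit_buy(price=99, qty=3): fills=none; bids=[#4:3@99 #3:4@96] asks=[-]
After op 5 [order #5] limit_sell(price=96, qty=8): fills=#4x#5:3@99 #3x#5:4@96; bids=[-] asks=[#5:1@96]
After op 6 [order #6] limit_buy(price=105, qty=5): fills=#6x#5:1@96; bids=[#6:4@105] asks=[-]
After op 7 [order #7] limit_sell(price=102, qty=2): fills=#6x#7:2@105; bids=[#6:2@105] asks=[-]
After op 8 [order #8] limit_sell(price=100, qty=5): fills=#6x#8:2@105; bids=[-] asks=[#8:3@100]
After op 9 [order #9] limit_buy(price=100, qty=4): fills=#9x#8:3@100; bids=[#9:1@100] asks=[-]

Answer: 3@99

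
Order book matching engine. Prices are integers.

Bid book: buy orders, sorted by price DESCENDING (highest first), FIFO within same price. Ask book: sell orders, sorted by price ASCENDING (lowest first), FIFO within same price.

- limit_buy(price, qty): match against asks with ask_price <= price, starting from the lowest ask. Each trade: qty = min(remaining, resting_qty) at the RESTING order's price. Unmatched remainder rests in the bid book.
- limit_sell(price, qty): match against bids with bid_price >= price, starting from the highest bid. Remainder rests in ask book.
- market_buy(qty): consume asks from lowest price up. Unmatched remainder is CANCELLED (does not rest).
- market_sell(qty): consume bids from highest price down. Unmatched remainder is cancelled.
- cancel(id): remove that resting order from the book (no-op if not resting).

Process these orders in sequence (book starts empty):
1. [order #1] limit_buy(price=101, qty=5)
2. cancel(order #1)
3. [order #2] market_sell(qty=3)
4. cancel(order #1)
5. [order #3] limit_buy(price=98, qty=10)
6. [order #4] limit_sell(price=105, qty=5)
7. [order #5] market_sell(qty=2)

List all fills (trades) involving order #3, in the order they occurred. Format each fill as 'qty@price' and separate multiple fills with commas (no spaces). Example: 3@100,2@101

After op 1 [order #1] limit_buy(price=101, qty=5): fills=none; bids=[#1:5@101] asks=[-]
After op 2 cancel(order #1): fills=none; bids=[-] asks=[-]
After op 3 [order #2] market_sell(qty=3): fills=none; bids=[-] asks=[-]
After op 4 cancel(order #1): fills=none; bids=[-] asks=[-]
After op 5 [order #3] limit_buy(price=98, qty=10): fills=none; bids=[#3:10@98] asks=[-]
After op 6 [order #4] limit_sell(price=105, qty=5): fills=none; bids=[#3:10@98] asks=[#4:5@105]
After op 7 [order #5] market_sell(qty=2): fills=#3x#5:2@98; bids=[#3:8@98] asks=[#4:5@105]

Answer: 2@98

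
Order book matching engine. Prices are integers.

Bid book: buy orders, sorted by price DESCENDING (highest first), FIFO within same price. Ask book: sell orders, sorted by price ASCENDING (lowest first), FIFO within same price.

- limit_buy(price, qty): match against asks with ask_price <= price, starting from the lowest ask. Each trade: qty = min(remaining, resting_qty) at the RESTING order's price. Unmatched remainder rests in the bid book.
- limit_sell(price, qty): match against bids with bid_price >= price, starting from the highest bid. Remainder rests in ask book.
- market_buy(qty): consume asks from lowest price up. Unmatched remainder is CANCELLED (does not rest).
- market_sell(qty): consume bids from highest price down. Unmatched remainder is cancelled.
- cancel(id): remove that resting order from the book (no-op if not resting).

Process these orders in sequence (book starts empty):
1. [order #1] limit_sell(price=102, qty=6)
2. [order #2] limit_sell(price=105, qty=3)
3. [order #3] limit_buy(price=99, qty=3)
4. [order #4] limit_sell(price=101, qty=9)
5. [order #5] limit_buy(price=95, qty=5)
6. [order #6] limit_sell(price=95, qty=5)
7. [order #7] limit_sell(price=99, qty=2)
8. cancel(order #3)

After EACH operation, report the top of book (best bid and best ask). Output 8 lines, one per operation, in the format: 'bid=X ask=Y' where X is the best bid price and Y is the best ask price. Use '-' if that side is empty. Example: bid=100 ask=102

After op 1 [order #1] limit_sell(price=102, qty=6): fills=none; bids=[-] asks=[#1:6@102]
After op 2 [order #2] limit_sell(price=105, qty=3): fills=none; bids=[-] asks=[#1:6@102 #2:3@105]
After op 3 [order #3] limit_buy(price=99, qty=3): fills=none; bids=[#3:3@99] asks=[#1:6@102 #2:3@105]
After op 4 [order #4] limit_sell(price=101, qty=9): fills=none; bids=[#3:3@99] asks=[#4:9@101 #1:6@102 #2:3@105]
After op 5 [order #5] limit_buy(price=95, qty=5): fills=none; bids=[#3:3@99 #5:5@95] asks=[#4:9@101 #1:6@102 #2:3@105]
After op 6 [order #6] limit_sell(price=95, qty=5): fills=#3x#6:3@99 #5x#6:2@95; bids=[#5:3@95] asks=[#4:9@101 #1:6@102 #2:3@105]
After op 7 [order #7] limit_sell(price=99, qty=2): fills=none; bids=[#5:3@95] asks=[#7:2@99 #4:9@101 #1:6@102 #2:3@105]
After op 8 cancel(order #3): fills=none; bids=[#5:3@95] asks=[#7:2@99 #4:9@101 #1:6@102 #2:3@105]

Answer: bid=- ask=102
bid=- ask=102
bid=99 ask=102
bid=99 ask=101
bid=99 ask=101
bid=95 ask=101
bid=95 ask=99
bid=95 ask=99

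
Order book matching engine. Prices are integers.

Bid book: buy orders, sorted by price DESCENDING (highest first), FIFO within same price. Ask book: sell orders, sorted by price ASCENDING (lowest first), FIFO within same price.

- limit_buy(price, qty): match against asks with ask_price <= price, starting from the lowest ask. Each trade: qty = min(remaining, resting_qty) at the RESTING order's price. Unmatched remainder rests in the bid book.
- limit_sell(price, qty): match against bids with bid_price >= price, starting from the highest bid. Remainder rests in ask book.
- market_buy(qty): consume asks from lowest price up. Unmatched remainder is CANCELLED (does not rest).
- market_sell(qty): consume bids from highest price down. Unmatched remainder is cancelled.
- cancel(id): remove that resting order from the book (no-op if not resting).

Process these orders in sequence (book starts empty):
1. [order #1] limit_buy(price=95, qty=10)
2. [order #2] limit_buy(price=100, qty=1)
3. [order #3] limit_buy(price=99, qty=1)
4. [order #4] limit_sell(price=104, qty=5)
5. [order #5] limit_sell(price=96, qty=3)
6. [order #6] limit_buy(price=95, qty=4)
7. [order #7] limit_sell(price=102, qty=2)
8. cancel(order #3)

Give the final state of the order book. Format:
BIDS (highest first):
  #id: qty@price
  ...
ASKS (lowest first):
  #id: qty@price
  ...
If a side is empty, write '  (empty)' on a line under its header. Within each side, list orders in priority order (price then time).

After op 1 [order #1] limit_buy(price=95, qty=10): fills=none; bids=[#1:10@95] asks=[-]
After op 2 [order #2] limit_buy(price=100, qty=1): fills=none; bids=[#2:1@100 #1:10@95] asks=[-]
After op 3 [order #3] limit_buy(price=99, qty=1): fills=none; bids=[#2:1@100 #3:1@99 #1:10@95] asks=[-]
After op 4 [order #4] limit_sell(price=104, qty=5): fills=none; bids=[#2:1@100 #3:1@99 #1:10@95] asks=[#4:5@104]
After op 5 [order #5] limit_sell(price=96, qty=3): fills=#2x#5:1@100 #3x#5:1@99; bids=[#1:10@95] asks=[#5:1@96 #4:5@104]
After op 6 [order #6] limit_buy(price=95, qty=4): fills=none; bids=[#1:10@95 #6:4@95] asks=[#5:1@96 #4:5@104]
After op 7 [order #7] limit_sell(price=102, qty=2): fills=none; bids=[#1:10@95 #6:4@95] asks=[#5:1@96 #7:2@102 #4:5@104]
After op 8 cancel(order #3): fills=none; bids=[#1:10@95 #6:4@95] asks=[#5:1@96 #7:2@102 #4:5@104]

Answer: BIDS (highest first):
  #1: 10@95
  #6: 4@95
ASKS (lowest first):
  #5: 1@96
  #7: 2@102
  #4: 5@104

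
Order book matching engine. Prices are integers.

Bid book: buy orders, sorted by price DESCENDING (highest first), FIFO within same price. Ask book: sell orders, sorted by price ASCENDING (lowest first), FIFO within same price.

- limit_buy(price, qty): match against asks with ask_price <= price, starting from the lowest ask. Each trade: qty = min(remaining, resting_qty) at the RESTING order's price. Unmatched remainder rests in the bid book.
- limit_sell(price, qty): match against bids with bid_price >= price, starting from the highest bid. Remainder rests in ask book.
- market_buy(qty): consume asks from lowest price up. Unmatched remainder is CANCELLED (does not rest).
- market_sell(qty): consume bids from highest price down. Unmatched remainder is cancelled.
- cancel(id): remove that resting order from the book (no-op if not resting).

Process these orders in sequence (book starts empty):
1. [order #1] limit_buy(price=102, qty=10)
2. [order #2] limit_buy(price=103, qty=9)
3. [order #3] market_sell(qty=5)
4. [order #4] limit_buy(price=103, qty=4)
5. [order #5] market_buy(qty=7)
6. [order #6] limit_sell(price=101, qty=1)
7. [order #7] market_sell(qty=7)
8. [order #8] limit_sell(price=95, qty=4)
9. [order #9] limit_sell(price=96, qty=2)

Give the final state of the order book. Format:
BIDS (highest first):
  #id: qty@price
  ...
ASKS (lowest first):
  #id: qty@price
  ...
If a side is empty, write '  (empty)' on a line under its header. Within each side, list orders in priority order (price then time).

After op 1 [order #1] limit_buy(price=102, qty=10): fills=none; bids=[#1:10@102] asks=[-]
After op 2 [order #2] limit_buy(price=103, qty=9): fills=none; bids=[#2:9@103 #1:10@102] asks=[-]
After op 3 [order #3] market_sell(qty=5): fills=#2x#3:5@103; bids=[#2:4@103 #1:10@102] asks=[-]
After op 4 [order #4] limit_buy(price=103, qty=4): fills=none; bids=[#2:4@103 #4:4@103 #1:10@102] asks=[-]
After op 5 [order #5] market_buy(qty=7): fills=none; bids=[#2:4@103 #4:4@103 #1:10@102] asks=[-]
After op 6 [order #6] limit_sell(price=101, qty=1): fills=#2x#6:1@103; bids=[#2:3@103 #4:4@103 #1:10@102] asks=[-]
After op 7 [order #7] market_sell(qty=7): fills=#2x#7:3@103 #4x#7:4@103; bids=[#1:10@102] asks=[-]
After op 8 [order #8] limit_sell(price=95, qty=4): fills=#1x#8:4@102; bids=[#1:6@102] asks=[-]
After op 9 [order #9] limit_sell(price=96, qty=2): fills=#1x#9:2@102; bids=[#1:4@102] asks=[-]

Answer: BIDS (highest first):
  #1: 4@102
ASKS (lowest first):
  (empty)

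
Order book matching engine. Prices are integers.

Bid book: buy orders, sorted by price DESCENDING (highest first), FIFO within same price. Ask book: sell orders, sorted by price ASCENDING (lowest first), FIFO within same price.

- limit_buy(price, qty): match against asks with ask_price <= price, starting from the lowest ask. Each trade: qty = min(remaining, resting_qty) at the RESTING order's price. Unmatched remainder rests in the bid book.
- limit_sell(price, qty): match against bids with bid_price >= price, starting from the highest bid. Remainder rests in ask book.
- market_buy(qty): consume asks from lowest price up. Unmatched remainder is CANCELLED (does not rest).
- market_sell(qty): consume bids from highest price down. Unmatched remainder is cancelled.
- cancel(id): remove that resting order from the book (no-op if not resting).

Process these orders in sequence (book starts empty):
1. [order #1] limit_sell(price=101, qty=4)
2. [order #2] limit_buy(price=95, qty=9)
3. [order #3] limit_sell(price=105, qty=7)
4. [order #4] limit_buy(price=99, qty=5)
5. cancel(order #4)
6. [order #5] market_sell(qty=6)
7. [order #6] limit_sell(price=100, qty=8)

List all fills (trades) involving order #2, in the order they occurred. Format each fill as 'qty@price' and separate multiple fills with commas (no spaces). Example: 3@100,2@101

After op 1 [order #1] limit_sell(price=101, qty=4): fills=none; bids=[-] asks=[#1:4@101]
After op 2 [order #2] limit_buy(price=95, qty=9): fills=none; bids=[#2:9@95] asks=[#1:4@101]
After op 3 [order #3] limit_sell(price=105, qty=7): fills=none; bids=[#2:9@95] asks=[#1:4@101 #3:7@105]
After op 4 [order #4] limit_buy(price=99, qty=5): fills=none; bids=[#4:5@99 #2:9@95] asks=[#1:4@101 #3:7@105]
After op 5 cancel(order #4): fills=none; bids=[#2:9@95] asks=[#1:4@101 #3:7@105]
After op 6 [order #5] market_sell(qty=6): fills=#2x#5:6@95; bids=[#2:3@95] asks=[#1:4@101 #3:7@105]
After op 7 [order #6] limit_sell(price=100, qty=8): fills=none; bids=[#2:3@95] asks=[#6:8@100 #1:4@101 #3:7@105]

Answer: 6@95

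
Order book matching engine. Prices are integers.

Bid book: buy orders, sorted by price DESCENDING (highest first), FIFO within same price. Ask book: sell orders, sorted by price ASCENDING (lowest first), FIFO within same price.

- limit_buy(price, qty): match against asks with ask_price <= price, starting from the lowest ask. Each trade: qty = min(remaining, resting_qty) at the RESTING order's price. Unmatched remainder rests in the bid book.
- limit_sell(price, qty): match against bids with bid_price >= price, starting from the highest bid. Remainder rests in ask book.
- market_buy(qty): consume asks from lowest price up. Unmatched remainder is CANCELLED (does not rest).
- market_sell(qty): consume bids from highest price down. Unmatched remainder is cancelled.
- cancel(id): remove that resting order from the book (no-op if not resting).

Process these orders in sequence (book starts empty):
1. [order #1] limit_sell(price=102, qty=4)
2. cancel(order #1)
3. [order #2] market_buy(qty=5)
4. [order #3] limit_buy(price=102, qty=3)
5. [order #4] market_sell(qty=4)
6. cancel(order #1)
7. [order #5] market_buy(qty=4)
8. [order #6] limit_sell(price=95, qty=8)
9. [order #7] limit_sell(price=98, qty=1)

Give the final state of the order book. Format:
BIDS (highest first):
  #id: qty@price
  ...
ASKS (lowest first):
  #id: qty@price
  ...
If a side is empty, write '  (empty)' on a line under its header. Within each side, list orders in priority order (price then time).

After op 1 [order #1] limit_sell(price=102, qty=4): fills=none; bids=[-] asks=[#1:4@102]
After op 2 cancel(order #1): fills=none; bids=[-] asks=[-]
After op 3 [order #2] market_buy(qty=5): fills=none; bids=[-] asks=[-]
After op 4 [order #3] limit_buy(price=102, qty=3): fills=none; bids=[#3:3@102] asks=[-]
After op 5 [order #4] market_sell(qty=4): fills=#3x#4:3@102; bids=[-] asks=[-]
After op 6 cancel(order #1): fills=none; bids=[-] asks=[-]
After op 7 [order #5] market_buy(qty=4): fills=none; bids=[-] asks=[-]
After op 8 [order #6] limit_sell(price=95, qty=8): fills=none; bids=[-] asks=[#6:8@95]
After op 9 [order #7] limit_sell(price=98, qty=1): fills=none; bids=[-] asks=[#6:8@95 #7:1@98]

Answer: BIDS (highest first):
  (empty)
ASKS (lowest first):
  #6: 8@95
  #7: 1@98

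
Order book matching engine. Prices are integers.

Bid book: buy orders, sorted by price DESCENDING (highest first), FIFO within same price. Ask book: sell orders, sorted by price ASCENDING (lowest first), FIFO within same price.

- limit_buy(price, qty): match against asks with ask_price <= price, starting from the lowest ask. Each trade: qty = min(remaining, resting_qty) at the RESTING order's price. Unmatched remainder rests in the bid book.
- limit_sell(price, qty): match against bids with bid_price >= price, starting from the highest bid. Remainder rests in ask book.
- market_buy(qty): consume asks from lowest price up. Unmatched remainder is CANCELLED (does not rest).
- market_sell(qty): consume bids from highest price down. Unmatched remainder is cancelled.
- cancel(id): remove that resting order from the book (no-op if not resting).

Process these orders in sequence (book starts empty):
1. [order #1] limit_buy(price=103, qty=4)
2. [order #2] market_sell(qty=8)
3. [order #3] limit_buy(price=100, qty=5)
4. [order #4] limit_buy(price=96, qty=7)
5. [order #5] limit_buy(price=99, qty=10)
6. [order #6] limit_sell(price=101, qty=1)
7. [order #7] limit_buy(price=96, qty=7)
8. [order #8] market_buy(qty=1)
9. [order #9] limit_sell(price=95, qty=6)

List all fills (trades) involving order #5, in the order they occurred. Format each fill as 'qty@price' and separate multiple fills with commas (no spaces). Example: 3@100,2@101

After op 1 [order #1] limit_buy(price=103, qty=4): fills=none; bids=[#1:4@103] asks=[-]
After op 2 [order #2] market_sell(qty=8): fills=#1x#2:4@103; bids=[-] asks=[-]
After op 3 [order #3] limit_buy(price=100, qty=5): fills=none; bids=[#3:5@100] asks=[-]
After op 4 [order #4] limit_buy(price=96, qty=7): fills=none; bids=[#3:5@100 #4:7@96] asks=[-]
After op 5 [order #5] limit_buy(price=99, qty=10): fills=none; bids=[#3:5@100 #5:10@99 #4:7@96] asks=[-]
After op 6 [order #6] limit_sell(price=101, qty=1): fills=none; bids=[#3:5@100 #5:10@99 #4:7@96] asks=[#6:1@101]
After op 7 [order #7] limit_buy(price=96, qty=7): fills=none; bids=[#3:5@100 #5:10@99 #4:7@96 #7:7@96] asks=[#6:1@101]
After op 8 [order #8] market_buy(qty=1): fills=#8x#6:1@101; bids=[#3:5@100 #5:10@99 #4:7@96 #7:7@96] asks=[-]
After op 9 [order #9] limit_sell(price=95, qty=6): fills=#3x#9:5@100 #5x#9:1@99; bids=[#5:9@99 #4:7@96 #7:7@96] asks=[-]

Answer: 1@99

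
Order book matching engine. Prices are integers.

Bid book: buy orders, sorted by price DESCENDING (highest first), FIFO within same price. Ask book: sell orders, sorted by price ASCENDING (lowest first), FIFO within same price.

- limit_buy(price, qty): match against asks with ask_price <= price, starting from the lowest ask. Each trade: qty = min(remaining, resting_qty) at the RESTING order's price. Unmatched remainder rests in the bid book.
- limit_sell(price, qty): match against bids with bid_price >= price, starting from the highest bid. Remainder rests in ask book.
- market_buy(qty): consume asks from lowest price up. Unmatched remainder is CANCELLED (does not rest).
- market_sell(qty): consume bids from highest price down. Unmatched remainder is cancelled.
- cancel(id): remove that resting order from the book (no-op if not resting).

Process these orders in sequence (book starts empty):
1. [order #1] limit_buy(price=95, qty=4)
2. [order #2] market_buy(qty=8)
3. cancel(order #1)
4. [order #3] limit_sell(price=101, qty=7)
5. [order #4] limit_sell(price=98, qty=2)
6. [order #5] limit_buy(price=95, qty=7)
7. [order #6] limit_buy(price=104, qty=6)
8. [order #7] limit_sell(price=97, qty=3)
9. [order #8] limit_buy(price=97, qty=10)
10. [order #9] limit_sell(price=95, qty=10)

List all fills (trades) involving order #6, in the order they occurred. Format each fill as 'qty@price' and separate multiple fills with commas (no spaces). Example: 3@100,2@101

Answer: 2@98,4@101

Derivation:
After op 1 [order #1] limit_buy(price=95, qty=4): fills=none; bids=[#1:4@95] asks=[-]
After op 2 [order #2] market_buy(qty=8): fills=none; bids=[#1:4@95] asks=[-]
After op 3 cancel(order #1): fills=none; bids=[-] asks=[-]
After op 4 [order #3] limit_sell(price=101, qty=7): fills=none; bids=[-] asks=[#3:7@101]
After op 5 [order #4] limit_sell(price=98, qty=2): fills=none; bids=[-] asks=[#4:2@98 #3:7@101]
After op 6 [order #5] limit_buy(price=95, qty=7): fills=none; bids=[#5:7@95] asks=[#4:2@98 #3:7@101]
After op 7 [order #6] limit_buy(price=104, qty=6): fills=#6x#4:2@98 #6x#3:4@101; bids=[#5:7@95] asks=[#3:3@101]
After op 8 [order #7] limit_sell(price=97, qty=3): fills=none; bids=[#5:7@95] asks=[#7:3@97 #3:3@101]
After op 9 [order #8] limit_buy(price=97, qty=10): fills=#8x#7:3@97; bids=[#8:7@97 #5:7@95] asks=[#3:3@101]
After op 10 [order #9] limit_sell(price=95, qty=10): fills=#8x#9:7@97 #5x#9:3@95; bids=[#5:4@95] asks=[#3:3@101]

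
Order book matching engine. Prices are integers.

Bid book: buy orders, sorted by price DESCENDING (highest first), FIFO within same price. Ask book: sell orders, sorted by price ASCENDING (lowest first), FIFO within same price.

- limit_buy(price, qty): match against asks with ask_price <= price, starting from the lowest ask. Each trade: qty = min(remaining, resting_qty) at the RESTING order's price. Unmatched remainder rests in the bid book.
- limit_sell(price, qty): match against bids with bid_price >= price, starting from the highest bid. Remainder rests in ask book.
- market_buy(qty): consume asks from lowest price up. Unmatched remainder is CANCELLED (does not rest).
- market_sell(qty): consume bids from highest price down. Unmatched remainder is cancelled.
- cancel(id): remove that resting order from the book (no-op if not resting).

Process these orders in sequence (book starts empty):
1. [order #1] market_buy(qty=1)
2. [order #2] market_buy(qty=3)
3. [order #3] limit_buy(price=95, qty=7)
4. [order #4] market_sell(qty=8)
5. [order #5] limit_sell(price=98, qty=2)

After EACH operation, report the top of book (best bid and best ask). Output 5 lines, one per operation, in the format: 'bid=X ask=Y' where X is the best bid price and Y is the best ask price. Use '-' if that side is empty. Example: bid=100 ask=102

After op 1 [order #1] market_buy(qty=1): fills=none; bids=[-] asks=[-]
After op 2 [order #2] market_buy(qty=3): fills=none; bids=[-] asks=[-]
After op 3 [order #3] limit_buy(price=95, qty=7): fills=none; bids=[#3:7@95] asks=[-]
After op 4 [order #4] market_sell(qty=8): fills=#3x#4:7@95; bids=[-] asks=[-]
After op 5 [order #5] limit_sell(price=98, qty=2): fills=none; bids=[-] asks=[#5:2@98]

Answer: bid=- ask=-
bid=- ask=-
bid=95 ask=-
bid=- ask=-
bid=- ask=98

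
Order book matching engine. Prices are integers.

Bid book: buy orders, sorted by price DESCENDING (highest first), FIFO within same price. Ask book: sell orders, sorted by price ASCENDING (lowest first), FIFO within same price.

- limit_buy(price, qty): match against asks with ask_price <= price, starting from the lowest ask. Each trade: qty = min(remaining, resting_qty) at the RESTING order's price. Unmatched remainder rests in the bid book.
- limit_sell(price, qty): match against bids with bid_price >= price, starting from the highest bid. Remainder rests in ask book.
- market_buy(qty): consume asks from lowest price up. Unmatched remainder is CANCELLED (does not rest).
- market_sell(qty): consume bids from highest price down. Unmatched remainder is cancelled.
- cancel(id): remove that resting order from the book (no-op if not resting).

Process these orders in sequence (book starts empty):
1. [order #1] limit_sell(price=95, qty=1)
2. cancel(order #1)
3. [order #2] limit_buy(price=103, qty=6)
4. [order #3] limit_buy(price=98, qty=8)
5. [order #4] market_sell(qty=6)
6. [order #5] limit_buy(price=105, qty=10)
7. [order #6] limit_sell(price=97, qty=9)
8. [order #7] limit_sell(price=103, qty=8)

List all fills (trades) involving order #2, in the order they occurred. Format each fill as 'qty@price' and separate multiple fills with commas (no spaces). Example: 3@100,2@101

After op 1 [order #1] limit_sell(price=95, qty=1): fills=none; bids=[-] asks=[#1:1@95]
After op 2 cancel(order #1): fills=none; bids=[-] asks=[-]
After op 3 [order #2] limit_buy(price=103, qty=6): fills=none; bids=[#2:6@103] asks=[-]
After op 4 [order #3] limit_buy(price=98, qty=8): fills=none; bids=[#2:6@103 #3:8@98] asks=[-]
After op 5 [order #4] market_sell(qty=6): fills=#2x#4:6@103; bids=[#3:8@98] asks=[-]
After op 6 [order #5] limit_buy(price=105, qty=10): fills=none; bids=[#5:10@105 #3:8@98] asks=[-]
After op 7 [order #6] limit_sell(price=97, qty=9): fills=#5x#6:9@105; bids=[#5:1@105 #3:8@98] asks=[-]
After op 8 [order #7] limit_sell(price=103, qty=8): fills=#5x#7:1@105; bids=[#3:8@98] asks=[#7:7@103]

Answer: 6@103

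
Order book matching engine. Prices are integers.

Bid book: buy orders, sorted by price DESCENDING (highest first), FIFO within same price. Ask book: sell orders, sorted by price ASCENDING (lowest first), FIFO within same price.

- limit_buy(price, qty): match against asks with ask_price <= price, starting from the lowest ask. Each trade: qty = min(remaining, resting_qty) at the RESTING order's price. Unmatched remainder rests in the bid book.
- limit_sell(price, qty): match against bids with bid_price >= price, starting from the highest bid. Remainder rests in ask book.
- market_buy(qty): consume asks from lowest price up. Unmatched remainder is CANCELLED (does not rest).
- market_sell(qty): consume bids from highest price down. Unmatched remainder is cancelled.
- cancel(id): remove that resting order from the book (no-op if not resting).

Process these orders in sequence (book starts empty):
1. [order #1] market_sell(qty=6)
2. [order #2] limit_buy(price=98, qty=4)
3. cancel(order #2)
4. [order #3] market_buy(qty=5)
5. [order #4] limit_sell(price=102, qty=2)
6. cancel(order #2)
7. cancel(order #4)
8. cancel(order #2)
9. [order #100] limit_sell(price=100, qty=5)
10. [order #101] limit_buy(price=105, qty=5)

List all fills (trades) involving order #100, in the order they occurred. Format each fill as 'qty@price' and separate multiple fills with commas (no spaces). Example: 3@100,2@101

Answer: 5@100

Derivation:
After op 1 [order #1] market_sell(qty=6): fills=none; bids=[-] asks=[-]
After op 2 [order #2] limit_buy(price=98, qty=4): fills=none; bids=[#2:4@98] asks=[-]
After op 3 cancel(order #2): fills=none; bids=[-] asks=[-]
After op 4 [order #3] market_buy(qty=5): fills=none; bids=[-] asks=[-]
After op 5 [order #4] limit_sell(price=102, qty=2): fills=none; bids=[-] asks=[#4:2@102]
After op 6 cancel(order #2): fills=none; bids=[-] asks=[#4:2@102]
After op 7 cancel(order #4): fills=none; bids=[-] asks=[-]
After op 8 cancel(order #2): fills=none; bids=[-] asks=[-]
After op 9 [order #100] limit_sell(price=100, qty=5): fills=none; bids=[-] asks=[#100:5@100]
After op 10 [order #101] limit_buy(price=105, qty=5): fills=#101x#100:5@100; bids=[-] asks=[-]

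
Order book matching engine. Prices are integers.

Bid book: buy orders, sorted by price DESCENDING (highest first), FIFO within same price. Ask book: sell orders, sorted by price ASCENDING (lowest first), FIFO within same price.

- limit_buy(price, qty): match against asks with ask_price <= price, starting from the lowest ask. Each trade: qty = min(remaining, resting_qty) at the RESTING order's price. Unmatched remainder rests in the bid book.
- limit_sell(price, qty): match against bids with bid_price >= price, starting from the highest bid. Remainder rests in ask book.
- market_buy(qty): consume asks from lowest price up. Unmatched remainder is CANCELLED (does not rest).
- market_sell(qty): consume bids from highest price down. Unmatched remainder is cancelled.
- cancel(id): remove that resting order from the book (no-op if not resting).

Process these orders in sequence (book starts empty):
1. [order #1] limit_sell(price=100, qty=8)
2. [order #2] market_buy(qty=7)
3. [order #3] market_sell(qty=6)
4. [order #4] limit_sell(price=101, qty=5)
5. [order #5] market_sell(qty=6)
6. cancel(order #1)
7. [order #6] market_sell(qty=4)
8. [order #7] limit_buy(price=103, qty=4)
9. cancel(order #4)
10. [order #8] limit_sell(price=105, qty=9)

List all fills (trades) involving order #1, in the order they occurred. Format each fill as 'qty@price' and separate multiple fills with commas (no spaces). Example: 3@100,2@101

Answer: 7@100

Derivation:
After op 1 [order #1] limit_sell(price=100, qty=8): fills=none; bids=[-] asks=[#1:8@100]
After op 2 [order #2] market_buy(qty=7): fills=#2x#1:7@100; bids=[-] asks=[#1:1@100]
After op 3 [order #3] market_sell(qty=6): fills=none; bids=[-] asks=[#1:1@100]
After op 4 [order #4] limit_sell(price=101, qty=5): fills=none; bids=[-] asks=[#1:1@100 #4:5@101]
After op 5 [order #5] market_sell(qty=6): fills=none; bids=[-] asks=[#1:1@100 #4:5@101]
After op 6 cancel(order #1): fills=none; bids=[-] asks=[#4:5@101]
After op 7 [order #6] market_sell(qty=4): fills=none; bids=[-] asks=[#4:5@101]
After op 8 [order #7] limit_buy(price=103, qty=4): fills=#7x#4:4@101; bids=[-] asks=[#4:1@101]
After op 9 cancel(order #4): fills=none; bids=[-] asks=[-]
After op 10 [order #8] limit_sell(price=105, qty=9): fills=none; bids=[-] asks=[#8:9@105]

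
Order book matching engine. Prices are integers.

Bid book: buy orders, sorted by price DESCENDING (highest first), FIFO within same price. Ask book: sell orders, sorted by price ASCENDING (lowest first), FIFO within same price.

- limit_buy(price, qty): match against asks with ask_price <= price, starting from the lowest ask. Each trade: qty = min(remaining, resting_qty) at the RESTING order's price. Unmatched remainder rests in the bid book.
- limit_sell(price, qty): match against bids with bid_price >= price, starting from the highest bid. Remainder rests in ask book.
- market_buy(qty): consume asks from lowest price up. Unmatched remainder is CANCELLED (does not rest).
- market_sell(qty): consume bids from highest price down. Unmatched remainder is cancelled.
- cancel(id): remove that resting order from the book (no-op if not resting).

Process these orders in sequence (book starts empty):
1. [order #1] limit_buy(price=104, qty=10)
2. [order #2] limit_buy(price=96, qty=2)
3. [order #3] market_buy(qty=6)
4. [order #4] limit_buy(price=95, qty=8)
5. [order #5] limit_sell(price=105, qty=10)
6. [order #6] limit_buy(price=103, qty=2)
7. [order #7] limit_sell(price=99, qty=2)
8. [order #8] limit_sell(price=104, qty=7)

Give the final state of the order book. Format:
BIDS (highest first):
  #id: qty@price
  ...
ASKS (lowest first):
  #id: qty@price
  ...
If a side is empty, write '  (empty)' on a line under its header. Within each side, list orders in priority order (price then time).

After op 1 [order #1] limit_buy(price=104, qty=10): fills=none; bids=[#1:10@104] asks=[-]
After op 2 [order #2] limit_buy(price=96, qty=2): fills=none; bids=[#1:10@104 #2:2@96] asks=[-]
After op 3 [order #3] market_buy(qty=6): fills=none; bids=[#1:10@104 #2:2@96] asks=[-]
After op 4 [order #4] limit_buy(price=95, qty=8): fills=none; bids=[#1:10@104 #2:2@96 #4:8@95] asks=[-]
After op 5 [order #5] limit_sell(price=105, qty=10): fills=none; bids=[#1:10@104 #2:2@96 #4:8@95] asks=[#5:10@105]
After op 6 [order #6] limit_buy(price=103, qty=2): fills=none; bids=[#1:10@104 #6:2@103 #2:2@96 #4:8@95] asks=[#5:10@105]
After op 7 [order #7] limit_sell(price=99, qty=2): fills=#1x#7:2@104; bids=[#1:8@104 #6:2@103 #2:2@96 #4:8@95] asks=[#5:10@105]
After op 8 [order #8] limit_sell(price=104, qty=7): fills=#1x#8:7@104; bids=[#1:1@104 #6:2@103 #2:2@96 #4:8@95] asks=[#5:10@105]

Answer: BIDS (highest first):
  #1: 1@104
  #6: 2@103
  #2: 2@96
  #4: 8@95
ASKS (lowest first):
  #5: 10@105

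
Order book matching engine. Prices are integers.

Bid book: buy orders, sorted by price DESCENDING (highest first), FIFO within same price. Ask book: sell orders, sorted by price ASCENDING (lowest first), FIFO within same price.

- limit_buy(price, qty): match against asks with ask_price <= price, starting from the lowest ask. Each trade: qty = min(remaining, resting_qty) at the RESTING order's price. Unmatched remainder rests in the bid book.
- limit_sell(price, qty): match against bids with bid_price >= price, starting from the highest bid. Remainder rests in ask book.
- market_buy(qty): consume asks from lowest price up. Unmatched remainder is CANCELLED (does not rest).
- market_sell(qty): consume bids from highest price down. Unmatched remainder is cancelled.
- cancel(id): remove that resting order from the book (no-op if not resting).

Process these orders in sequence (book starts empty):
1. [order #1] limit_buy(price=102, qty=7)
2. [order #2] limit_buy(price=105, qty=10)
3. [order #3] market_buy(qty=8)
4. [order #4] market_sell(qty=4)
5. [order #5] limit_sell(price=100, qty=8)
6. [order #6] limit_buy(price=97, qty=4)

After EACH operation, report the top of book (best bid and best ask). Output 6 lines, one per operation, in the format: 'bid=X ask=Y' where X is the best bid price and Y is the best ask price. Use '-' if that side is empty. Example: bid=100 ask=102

Answer: bid=102 ask=-
bid=105 ask=-
bid=105 ask=-
bid=105 ask=-
bid=102 ask=-
bid=102 ask=-

Derivation:
After op 1 [order #1] limit_buy(price=102, qty=7): fills=none; bids=[#1:7@102] asks=[-]
After op 2 [order #2] limit_buy(price=105, qty=10): fills=none; bids=[#2:10@105 #1:7@102] asks=[-]
After op 3 [order #3] market_buy(qty=8): fills=none; bids=[#2:10@105 #1:7@102] asks=[-]
After op 4 [order #4] market_sell(qty=4): fills=#2x#4:4@105; bids=[#2:6@105 #1:7@102] asks=[-]
After op 5 [order #5] limit_sell(price=100, qty=8): fills=#2x#5:6@105 #1x#5:2@102; bids=[#1:5@102] asks=[-]
After op 6 [order #6] limit_buy(price=97, qty=4): fills=none; bids=[#1:5@102 #6:4@97] asks=[-]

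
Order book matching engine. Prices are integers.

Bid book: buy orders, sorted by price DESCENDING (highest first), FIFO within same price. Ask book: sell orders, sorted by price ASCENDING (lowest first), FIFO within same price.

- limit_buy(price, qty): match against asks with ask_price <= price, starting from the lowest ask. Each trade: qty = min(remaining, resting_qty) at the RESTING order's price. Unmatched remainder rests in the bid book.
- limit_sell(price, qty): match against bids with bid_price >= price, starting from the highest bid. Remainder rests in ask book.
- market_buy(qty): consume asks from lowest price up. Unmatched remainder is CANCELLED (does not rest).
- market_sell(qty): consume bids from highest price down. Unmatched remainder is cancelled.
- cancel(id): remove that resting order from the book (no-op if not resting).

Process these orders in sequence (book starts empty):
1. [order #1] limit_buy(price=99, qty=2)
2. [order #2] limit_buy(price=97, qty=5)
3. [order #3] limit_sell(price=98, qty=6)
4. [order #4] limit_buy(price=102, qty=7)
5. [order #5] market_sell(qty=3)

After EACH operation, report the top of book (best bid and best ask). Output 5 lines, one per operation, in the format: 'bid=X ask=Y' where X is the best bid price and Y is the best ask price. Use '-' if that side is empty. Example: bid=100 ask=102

Answer: bid=99 ask=-
bid=99 ask=-
bid=97 ask=98
bid=102 ask=-
bid=97 ask=-

Derivation:
After op 1 [order #1] limit_buy(price=99, qty=2): fills=none; bids=[#1:2@99] asks=[-]
After op 2 [order #2] limit_buy(price=97, qty=5): fills=none; bids=[#1:2@99 #2:5@97] asks=[-]
After op 3 [order #3] limit_sell(price=98, qty=6): fills=#1x#3:2@99; bids=[#2:5@97] asks=[#3:4@98]
After op 4 [order #4] limit_buy(price=102, qty=7): fills=#4x#3:4@98; bids=[#4:3@102 #2:5@97] asks=[-]
After op 5 [order #5] market_sell(qty=3): fills=#4x#5:3@102; bids=[#2:5@97] asks=[-]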